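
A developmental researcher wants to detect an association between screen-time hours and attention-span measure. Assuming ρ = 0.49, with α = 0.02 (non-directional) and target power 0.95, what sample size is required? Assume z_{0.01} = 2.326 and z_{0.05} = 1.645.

Fisher's z: C = ½·ln((1+r)/(1−r)) = ½·ln(2.9216) = 0.5361.
n = ((z_{α/2} + z_β)/C)² + 3.
(2.326 + 1.645) / 0.5361 = 3.971 / 0.5361 = 7.407.
n = 7.407² + 3 = 54.87 + 3 = 57.9.
Round up.

n = 58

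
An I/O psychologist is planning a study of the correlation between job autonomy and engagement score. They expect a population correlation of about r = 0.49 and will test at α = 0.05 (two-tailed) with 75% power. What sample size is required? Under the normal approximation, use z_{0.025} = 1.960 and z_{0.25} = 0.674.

Fisher's z: C = ½·ln((1+r)/(1−r)) = ½·ln(2.9216) = 0.5361.
n = ((z_{α/2} + z_β)/C)² + 3.
(1.960 + 0.674) / 0.5361 = 2.634 / 0.5361 = 4.913.
n = 4.913² + 3 = 24.14 + 3 = 27.1.
Round up.

n = 28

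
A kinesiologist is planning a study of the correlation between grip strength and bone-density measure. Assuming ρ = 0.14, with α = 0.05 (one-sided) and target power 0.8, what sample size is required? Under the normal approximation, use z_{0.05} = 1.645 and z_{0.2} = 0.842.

Fisher's z: C = ½·ln((1+r)/(1−r)) = ½·ln(1.3256) = 0.1409.
n = ((z_{α} + z_β)/C)² + 3.
(1.645 + 0.842) / 0.1409 = 2.487 / 0.1409 = 17.651.
n = 17.651² + 3 = 311.55 + 3 = 314.6.
Round up.

n = 315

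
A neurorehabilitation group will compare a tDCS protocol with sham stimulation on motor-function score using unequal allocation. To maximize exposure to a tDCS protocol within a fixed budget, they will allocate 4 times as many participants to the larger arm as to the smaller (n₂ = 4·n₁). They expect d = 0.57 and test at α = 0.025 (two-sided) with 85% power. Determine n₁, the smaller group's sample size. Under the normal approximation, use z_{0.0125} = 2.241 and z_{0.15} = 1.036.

With allocation ratio k = n₂/n₁ = 4, Var(x̄₁−x̄₂) = σ²(1/n₁ + 1/(k·n₁)) = σ²·(k+1)/(k·n₁).
So n₁ = (1 + 1/k)·((z_{α/2} + z_β)/d)² = 1.250 × (3.277/0.57)².
n₁ = 1.250 × 33.05 = 41.3.
Round up: n₁ = 42, giving n₂ = 4 × 42 = 168.

n₁ = 42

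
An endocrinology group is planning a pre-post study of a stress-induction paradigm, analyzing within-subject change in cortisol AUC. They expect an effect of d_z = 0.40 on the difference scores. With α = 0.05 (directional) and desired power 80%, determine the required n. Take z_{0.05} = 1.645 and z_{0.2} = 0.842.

n = 39 pairs

For a paired (one-sample on differences) test: n = ((z_{α} + z_β) / d)².
z_{α} + z_β = 1.645 + 0.842 = 2.487.
n = (2.487 / 0.40)² = 6.218² = 38.66.
Round up.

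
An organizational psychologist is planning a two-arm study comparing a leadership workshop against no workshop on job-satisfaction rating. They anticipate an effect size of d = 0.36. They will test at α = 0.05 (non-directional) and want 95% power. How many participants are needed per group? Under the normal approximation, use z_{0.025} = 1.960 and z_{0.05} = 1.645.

n = 201 per group

For two independent groups with equal n: n = 2·((z_{α/2} + z_β) / d)².
z_{α/2} + z_β = 1.960 + 1.645 = 3.605.
n = 2 × (3.605 / 0.36)² = 2 × 10.014² = 2 × 100.28 = 200.6.
Round up to the next whole participant.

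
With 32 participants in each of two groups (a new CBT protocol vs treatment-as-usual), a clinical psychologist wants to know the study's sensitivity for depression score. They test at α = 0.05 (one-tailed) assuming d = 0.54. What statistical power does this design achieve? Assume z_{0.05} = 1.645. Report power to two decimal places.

For two equal groups, power = Φ(d·√(n/2) − z_{α}).
d·√(n/2) = 0.54 × √(32/2) = 0.54 × 4.000 = 2.160.
z_β = 2.160 − 1.645 = 0.515.
Power = Φ(0.515) = 0.697.

power ≈ 0.70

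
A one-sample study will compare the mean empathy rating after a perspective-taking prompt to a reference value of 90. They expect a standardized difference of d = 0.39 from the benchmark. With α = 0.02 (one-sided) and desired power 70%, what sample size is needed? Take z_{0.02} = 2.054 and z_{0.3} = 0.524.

For a one-sample test: n = ((z_{α} + z_β) / d)².
z_{α} + z_β = 2.054 + 0.524 = 2.578.
n = (2.578 / 0.39)² = 6.610² = 43.70.
Round up.

n = 44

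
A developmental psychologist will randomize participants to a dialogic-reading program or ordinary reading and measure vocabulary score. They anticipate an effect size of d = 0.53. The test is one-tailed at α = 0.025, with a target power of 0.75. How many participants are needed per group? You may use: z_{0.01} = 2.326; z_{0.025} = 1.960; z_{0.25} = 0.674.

For two independent groups with equal n: n = 2·((z_{α} + z_β) / d)².
z_{α} + z_β = 1.960 + 0.674 = 2.634.
n = 2 × (2.634 / 0.53)² = 2 × 4.970² = 2 × 24.70 = 49.4.
Round up to the next whole participant.

n = 50 per group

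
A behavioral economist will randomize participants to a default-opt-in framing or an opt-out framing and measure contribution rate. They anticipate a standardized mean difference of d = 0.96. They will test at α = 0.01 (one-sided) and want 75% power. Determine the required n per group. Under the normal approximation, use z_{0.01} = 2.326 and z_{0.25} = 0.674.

n = 20 per group

For two independent groups with equal n: n = 2·((z_{α} + z_β) / d)².
z_{α} + z_β = 2.326 + 0.674 = 3.000.
n = 2 × (3.000 / 0.96)² = 2 × 3.125² = 2 × 9.77 = 19.5.
Round up to the next whole participant.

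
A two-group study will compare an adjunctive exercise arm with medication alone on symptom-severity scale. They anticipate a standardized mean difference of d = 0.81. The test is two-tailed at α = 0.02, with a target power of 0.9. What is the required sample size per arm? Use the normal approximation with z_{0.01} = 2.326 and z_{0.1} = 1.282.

n = 40 per group

For two independent groups with equal n: n = 2·((z_{α/2} + z_β) / d)².
z_{α/2} + z_β = 2.326 + 1.282 = 3.608.
n = 2 × (3.608 / 0.81)² = 2 × 4.454² = 2 × 19.84 = 39.7.
Round up to the next whole participant.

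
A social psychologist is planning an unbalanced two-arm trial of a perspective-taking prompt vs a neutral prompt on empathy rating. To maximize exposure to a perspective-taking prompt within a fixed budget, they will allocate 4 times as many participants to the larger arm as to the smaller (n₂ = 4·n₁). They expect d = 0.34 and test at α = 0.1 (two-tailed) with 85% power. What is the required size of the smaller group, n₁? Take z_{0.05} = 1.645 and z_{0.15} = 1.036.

n₁ = 78

With allocation ratio k = n₂/n₁ = 4, Var(x̄₁−x̄₂) = σ²(1/n₁ + 1/(k·n₁)) = σ²·(k+1)/(k·n₁).
So n₁ = (1 + 1/k)·((z_{α/2} + z_β)/d)² = 1.250 × (2.681/0.34)².
n₁ = 1.250 × 62.18 = 77.7.
Round up: n₁ = 78, giving n₂ = 4 × 78 = 312.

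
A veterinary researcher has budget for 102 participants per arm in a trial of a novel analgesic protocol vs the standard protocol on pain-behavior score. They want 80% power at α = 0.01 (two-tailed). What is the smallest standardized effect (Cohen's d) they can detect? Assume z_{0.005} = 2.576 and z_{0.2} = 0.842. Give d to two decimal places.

d_min ≈ 0.48

For two independent groups of n = 102 each: d_min = (z_{α/2} + z_β)·√(2/n).
z-sum = 2.576 + 0.842 = 3.418.
d_min = 3.418 × √(2/102) = 3.418 × 0.1400 = 0.479.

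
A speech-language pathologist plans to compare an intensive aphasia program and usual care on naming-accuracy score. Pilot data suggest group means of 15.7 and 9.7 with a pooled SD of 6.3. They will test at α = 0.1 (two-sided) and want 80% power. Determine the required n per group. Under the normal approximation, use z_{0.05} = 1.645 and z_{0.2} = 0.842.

n = 14 per group

Cohen's d = |M₁ − M₂| / SD_pooled = |15.7 − 9.7| / 6.3 = 6.0 / 6.3 = 0.952.
For two independent groups with equal n: n = 2·((z_{α/2} + z_β) / d)².
z_{α/2} + z_β = 1.645 + 0.842 = 2.487.
n = 2 × (2.487 / 0.952)² = 2 × 2.612² = 2 × 6.82 = 13.6.
Round up to the next whole participant.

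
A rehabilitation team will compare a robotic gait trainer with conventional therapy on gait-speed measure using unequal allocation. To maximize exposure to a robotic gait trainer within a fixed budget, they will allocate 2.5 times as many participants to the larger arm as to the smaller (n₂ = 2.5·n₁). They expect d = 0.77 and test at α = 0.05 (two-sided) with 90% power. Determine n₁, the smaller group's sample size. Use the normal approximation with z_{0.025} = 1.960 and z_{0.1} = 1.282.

n₁ = 25

With allocation ratio k = n₂/n₁ = 2.5, Var(x̄₁−x̄₂) = σ²(1/n₁ + 1/(k·n₁)) = σ²·(k+1)/(k·n₁).
So n₁ = (1 + 1/k)·((z_{α/2} + z_β)/d)² = 1.400 × (3.242/0.77)².
n₁ = 1.400 × 17.73 = 24.8.
Round up: n₁ = 25, giving n₂ = ⌈2.5 × 25⌉ = ⌈62.5⌉ = 63.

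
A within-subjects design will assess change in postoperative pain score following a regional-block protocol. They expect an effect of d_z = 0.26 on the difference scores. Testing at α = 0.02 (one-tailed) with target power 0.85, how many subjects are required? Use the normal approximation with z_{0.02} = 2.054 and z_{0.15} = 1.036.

n = 142 pairs

For a paired (one-sample on differences) test: n = ((z_{α} + z_β) / d)².
z_{α} + z_β = 2.054 + 1.036 = 3.090.
n = (3.090 / 0.26)² = 11.885² = 141.24.
Round up.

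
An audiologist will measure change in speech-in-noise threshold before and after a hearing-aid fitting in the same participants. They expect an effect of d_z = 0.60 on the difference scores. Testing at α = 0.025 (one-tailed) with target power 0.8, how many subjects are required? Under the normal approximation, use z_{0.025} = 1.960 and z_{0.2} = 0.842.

n = 22 pairs

For a paired (one-sample on differences) test: n = ((z_{α} + z_β) / d)².
z_{α} + z_β = 1.960 + 0.842 = 2.802.
n = (2.802 / 0.60)² = 4.670² = 21.81.
Round up.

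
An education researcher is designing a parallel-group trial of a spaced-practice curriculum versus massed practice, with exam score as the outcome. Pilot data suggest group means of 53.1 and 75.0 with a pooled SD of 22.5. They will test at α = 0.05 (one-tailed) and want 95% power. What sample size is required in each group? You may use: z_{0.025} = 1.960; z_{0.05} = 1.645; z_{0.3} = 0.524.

n = 23 per group

Cohen's d = |M₁ − M₂| / SD_pooled = |53.1 − 75.0| / 22.5 = 21.9 / 22.5 = 0.973.
For two independent groups with equal n: n = 2·((z_{α} + z_β) / d)².
z_{α} + z_β = 1.645 + 1.645 = 3.290.
n = 2 × (3.290 / 0.973)² = 2 × 3.381² = 2 × 11.43 = 22.9.
Round up to the next whole participant.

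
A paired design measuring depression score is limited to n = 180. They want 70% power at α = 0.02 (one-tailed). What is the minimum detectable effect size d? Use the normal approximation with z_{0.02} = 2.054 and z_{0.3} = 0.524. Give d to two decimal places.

For a single sample (or paired design) of n = 180: d_min = (z_{α} + z_β)/√n.
z-sum = 2.054 + 0.524 = 2.578.
d_min = 2.578 / √180 = 2.578 / 13.416 = 0.192.

d_min ≈ 0.19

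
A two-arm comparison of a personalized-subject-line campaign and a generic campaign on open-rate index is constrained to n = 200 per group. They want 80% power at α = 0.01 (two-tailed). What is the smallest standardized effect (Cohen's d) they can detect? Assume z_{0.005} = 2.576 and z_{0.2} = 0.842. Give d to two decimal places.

For two independent groups of n = 200 each: d_min = (z_{α/2} + z_β)·√(2/n).
z-sum = 2.576 + 0.842 = 3.418.
d_min = 3.418 × √(2/200) = 3.418 × 0.1000 = 0.342.

d_min ≈ 0.34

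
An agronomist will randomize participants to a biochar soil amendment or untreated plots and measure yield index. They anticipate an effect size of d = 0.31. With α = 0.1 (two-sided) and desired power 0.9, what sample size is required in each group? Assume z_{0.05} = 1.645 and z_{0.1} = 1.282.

n = 179 per group

For two independent groups with equal n: n = 2·((z_{α/2} + z_β) / d)².
z_{α/2} + z_β = 1.645 + 1.282 = 2.927.
n = 2 × (2.927 / 0.31)² = 2 × 9.442² = 2 × 89.15 = 178.3.
Round up to the next whole participant.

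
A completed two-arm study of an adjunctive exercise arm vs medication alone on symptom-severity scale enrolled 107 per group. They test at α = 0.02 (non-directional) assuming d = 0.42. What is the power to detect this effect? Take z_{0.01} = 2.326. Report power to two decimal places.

power ≈ 0.77

For two equal groups, power = Φ(d·√(n/2) − z_{α/2}).
d·√(n/2) = 0.42 × √(107/2) = 0.42 × 7.314 = 3.072.
z_β = 3.072 − 2.326 = 0.746.
Power = Φ(0.746) = 0.772.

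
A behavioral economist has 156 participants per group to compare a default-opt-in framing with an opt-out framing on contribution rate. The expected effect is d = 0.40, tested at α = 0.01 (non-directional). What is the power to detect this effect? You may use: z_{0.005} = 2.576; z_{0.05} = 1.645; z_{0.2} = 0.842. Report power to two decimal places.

For two equal groups, power = Φ(d·√(n/2) − z_{α/2}).
d·√(n/2) = 0.40 × √(156/2) = 0.40 × 8.832 = 3.533.
z_β = 3.533 − 2.576 = 0.957.
Power = Φ(0.957) = 0.831.

power ≈ 0.83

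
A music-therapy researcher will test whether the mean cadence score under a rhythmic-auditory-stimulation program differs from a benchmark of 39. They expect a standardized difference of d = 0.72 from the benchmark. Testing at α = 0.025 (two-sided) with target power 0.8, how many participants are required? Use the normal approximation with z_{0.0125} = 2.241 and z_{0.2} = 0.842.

n = 19

For a one-sample test: n = ((z_{α/2} + z_β) / d)².
z_{α/2} + z_β = 2.241 + 0.842 = 3.083.
n = (3.083 / 0.72)² = 4.282² = 18.34.
Round up.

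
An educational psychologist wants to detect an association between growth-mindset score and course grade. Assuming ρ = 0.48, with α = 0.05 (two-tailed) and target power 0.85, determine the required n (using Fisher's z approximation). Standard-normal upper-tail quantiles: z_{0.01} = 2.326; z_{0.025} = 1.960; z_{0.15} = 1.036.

n = 36

Fisher's z: C = ½·ln((1+r)/(1−r)) = ½·ln(2.8462) = 0.5230.
n = ((z_{α/2} + z_β)/C)² + 3.
(1.960 + 1.036) / 0.5230 = 2.996 / 0.5230 = 5.728.
n = 5.728² + 3 = 32.82 + 3 = 35.8.
Round up.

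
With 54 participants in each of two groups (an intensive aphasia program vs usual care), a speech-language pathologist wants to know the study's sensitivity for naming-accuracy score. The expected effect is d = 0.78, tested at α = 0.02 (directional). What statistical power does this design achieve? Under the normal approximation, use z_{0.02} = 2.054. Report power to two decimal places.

For two equal groups, power = Φ(d·√(n/2) − z_{α}).
d·√(n/2) = 0.78 × √(54/2) = 0.78 × 5.196 = 4.053.
z_β = 4.053 − 2.054 = 1.999.
Power = Φ(1.999) = 0.977.

power ≈ 0.98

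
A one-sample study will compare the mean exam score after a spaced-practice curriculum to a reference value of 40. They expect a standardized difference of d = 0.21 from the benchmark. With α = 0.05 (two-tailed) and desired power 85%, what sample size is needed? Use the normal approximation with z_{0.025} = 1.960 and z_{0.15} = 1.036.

n = 204

For a one-sample test: n = ((z_{α/2} + z_β) / d)².
z_{α/2} + z_β = 1.960 + 1.036 = 2.996.
n = (2.996 / 0.21)² = 14.267² = 203.54.
Round up.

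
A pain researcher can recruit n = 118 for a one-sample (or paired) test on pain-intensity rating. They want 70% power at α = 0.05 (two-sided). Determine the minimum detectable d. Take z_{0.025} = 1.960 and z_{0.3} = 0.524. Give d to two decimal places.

d_min ≈ 0.23

For a single sample (or paired design) of n = 118: d_min = (z_{α/2} + z_β)/√n.
z-sum = 1.960 + 0.524 = 2.484.
d_min = 2.484 / √118 = 2.484 / 10.863 = 0.229.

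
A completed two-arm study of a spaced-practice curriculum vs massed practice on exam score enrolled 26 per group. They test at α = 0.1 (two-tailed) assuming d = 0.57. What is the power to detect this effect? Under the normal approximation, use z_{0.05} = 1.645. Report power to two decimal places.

For two equal groups, power = Φ(d·√(n/2) − z_{α/2}).
d·√(n/2) = 0.57 × √(26/2) = 0.57 × 3.606 = 2.055.
z_β = 2.055 − 1.645 = 0.410.
Power = Φ(0.410) = 0.659.

power ≈ 0.66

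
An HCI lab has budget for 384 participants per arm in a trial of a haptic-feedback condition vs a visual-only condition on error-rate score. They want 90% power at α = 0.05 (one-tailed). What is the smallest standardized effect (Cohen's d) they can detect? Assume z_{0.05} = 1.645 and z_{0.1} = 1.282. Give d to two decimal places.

For two independent groups of n = 384 each: d_min = (z_{α} + z_β)·√(2/n).
z-sum = 1.645 + 1.282 = 2.927.
d_min = 2.927 × √(2/384) = 2.927 × 0.0722 = 0.211.

d_min ≈ 0.21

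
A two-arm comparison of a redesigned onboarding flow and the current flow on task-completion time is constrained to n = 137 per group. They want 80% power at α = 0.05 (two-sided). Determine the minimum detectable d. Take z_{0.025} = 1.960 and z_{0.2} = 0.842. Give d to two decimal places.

d_min ≈ 0.34

For two independent groups of n = 137 each: d_min = (z_{α/2} + z_β)·√(2/n).
z-sum = 1.960 + 0.842 = 2.802.
d_min = 2.802 × √(2/137) = 2.802 × 0.1208 = 0.339.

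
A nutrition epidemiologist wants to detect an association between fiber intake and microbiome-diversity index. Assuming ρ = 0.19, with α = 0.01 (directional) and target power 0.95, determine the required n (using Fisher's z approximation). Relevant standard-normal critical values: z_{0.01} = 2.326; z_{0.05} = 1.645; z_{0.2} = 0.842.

Fisher's z: C = ½·ln((1+r)/(1−r)) = ½·ln(1.4691) = 0.1923.
n = ((z_{α} + z_β)/C)² + 3.
(2.326 + 1.645) / 0.1923 = 3.971 / 0.1923 = 20.650.
n = 20.650² + 3 = 426.42 + 3 = 429.4.
Round up.

n = 430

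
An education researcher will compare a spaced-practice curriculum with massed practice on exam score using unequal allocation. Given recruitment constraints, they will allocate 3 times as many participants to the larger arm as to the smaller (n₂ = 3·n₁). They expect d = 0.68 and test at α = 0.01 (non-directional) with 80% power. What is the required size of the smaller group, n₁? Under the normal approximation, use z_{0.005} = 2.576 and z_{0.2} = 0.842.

n₁ = 34

With allocation ratio k = n₂/n₁ = 3, Var(x̄₁−x̄₂) = σ²(1/n₁ + 1/(k·n₁)) = σ²·(k+1)/(k·n₁).
So n₁ = (1 + 1/k)·((z_{α/2} + z_β)/d)² = 1.333 × (3.418/0.68)².
n₁ = 1.333 × 25.27 = 33.7.
Round up: n₁ = 34, giving n₂ = 3 × 34 = 102.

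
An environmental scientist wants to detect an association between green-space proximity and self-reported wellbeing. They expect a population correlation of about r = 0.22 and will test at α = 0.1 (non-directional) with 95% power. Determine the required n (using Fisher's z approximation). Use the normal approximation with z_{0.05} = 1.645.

Fisher's z: C = ½·ln((1+r)/(1−r)) = ½·ln(1.5641) = 0.2237.
n = ((z_{α/2} + z_β)/C)² + 3.
(1.645 + 1.645) / 0.2237 = 3.290 / 0.2237 = 14.707.
n = 14.707² + 3 = 216.30 + 3 = 219.3.
Round up.

n = 220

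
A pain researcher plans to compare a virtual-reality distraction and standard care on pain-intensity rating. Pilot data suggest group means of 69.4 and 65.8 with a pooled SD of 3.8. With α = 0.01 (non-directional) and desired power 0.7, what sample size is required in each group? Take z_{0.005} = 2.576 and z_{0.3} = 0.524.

Cohen's d = |M₁ − M₂| / SD_pooled = |69.4 − 65.8| / 3.8 = 3.6 / 3.8 = 0.947.
For two independent groups with equal n: n = 2·((z_{α/2} + z_β) / d)².
z_{α/2} + z_β = 2.576 + 0.524 = 3.100.
n = 2 × (3.100 / 0.947)² = 2 × 3.273² = 2 × 10.72 = 21.4.
Round up to the next whole participant.

n = 22 per group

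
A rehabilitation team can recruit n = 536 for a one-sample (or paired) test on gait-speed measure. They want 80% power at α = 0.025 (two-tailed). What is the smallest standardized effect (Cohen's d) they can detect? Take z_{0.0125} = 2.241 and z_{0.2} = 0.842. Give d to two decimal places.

d_min ≈ 0.13

For a single sample (or paired design) of n = 536: d_min = (z_{α/2} + z_β)/√n.
z-sum = 2.241 + 0.842 = 3.083.
d_min = 3.083 / √536 = 3.083 / 23.152 = 0.133.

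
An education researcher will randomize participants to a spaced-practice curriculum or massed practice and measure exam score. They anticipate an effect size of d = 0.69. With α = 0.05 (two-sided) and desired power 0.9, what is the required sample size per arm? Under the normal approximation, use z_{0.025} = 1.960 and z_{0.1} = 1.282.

For two independent groups with equal n: n = 2·((z_{α/2} + z_β) / d)².
z_{α/2} + z_β = 1.960 + 1.282 = 3.242.
n = 2 × (3.242 / 0.69)² = 2 × 4.699² = 2 × 22.08 = 44.2.
Round up to the next whole participant.

n = 45 per group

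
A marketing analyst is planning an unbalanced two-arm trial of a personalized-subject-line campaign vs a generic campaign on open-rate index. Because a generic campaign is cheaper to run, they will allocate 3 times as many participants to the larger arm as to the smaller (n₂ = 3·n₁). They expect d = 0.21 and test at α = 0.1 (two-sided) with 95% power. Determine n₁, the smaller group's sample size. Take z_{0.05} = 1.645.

n₁ = 328

With allocation ratio k = n₂/n₁ = 3, Var(x̄₁−x̄₂) = σ²(1/n₁ + 1/(k·n₁)) = σ²·(k+1)/(k·n₁).
So n₁ = (1 + 1/k)·((z_{α/2} + z_β)/d)² = 1.333 × (3.290/0.21)².
n₁ = 1.333 × 245.44 = 327.3.
Round up: n₁ = 328, giving n₂ = 3 × 328 = 984.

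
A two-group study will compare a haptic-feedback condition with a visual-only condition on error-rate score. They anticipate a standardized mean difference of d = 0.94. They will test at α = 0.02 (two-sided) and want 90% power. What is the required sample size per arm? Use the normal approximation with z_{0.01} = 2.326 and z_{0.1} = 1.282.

n = 30 per group

For two independent groups with equal n: n = 2·((z_{α/2} + z_β) / d)².
z_{α/2} + z_β = 2.326 + 1.282 = 3.608.
n = 2 × (3.608 / 0.94)² = 2 × 3.838² = 2 × 14.73 = 29.5.
Round up to the next whole participant.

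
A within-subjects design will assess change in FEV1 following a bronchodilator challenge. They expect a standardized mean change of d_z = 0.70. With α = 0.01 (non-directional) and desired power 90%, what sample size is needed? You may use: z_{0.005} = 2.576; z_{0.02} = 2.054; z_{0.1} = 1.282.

n = 31 pairs

For a paired (one-sample on differences) test: n = ((z_{α/2} + z_β) / d)².
z_{α/2} + z_β = 2.576 + 1.282 = 3.858.
n = (3.858 / 0.70)² = 5.511² = 30.38.
Round up.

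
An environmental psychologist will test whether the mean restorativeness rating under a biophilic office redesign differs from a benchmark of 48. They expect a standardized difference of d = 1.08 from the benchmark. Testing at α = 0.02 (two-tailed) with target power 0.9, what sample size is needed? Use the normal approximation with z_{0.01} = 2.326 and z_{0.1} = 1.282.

For a one-sample test: n = ((z_{α/2} + z_β) / d)².
z_{α/2} + z_β = 2.326 + 1.282 = 3.608.
n = (3.608 / 1.08)² = 3.341² = 11.16.
Round up.

n = 12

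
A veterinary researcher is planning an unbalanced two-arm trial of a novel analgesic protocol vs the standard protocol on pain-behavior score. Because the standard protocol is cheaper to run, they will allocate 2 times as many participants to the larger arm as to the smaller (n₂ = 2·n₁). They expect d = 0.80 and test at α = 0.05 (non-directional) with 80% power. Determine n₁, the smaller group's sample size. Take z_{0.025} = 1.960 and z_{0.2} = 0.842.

With allocation ratio k = n₂/n₁ = 2, Var(x̄₁−x̄₂) = σ²(1/n₁ + 1/(k·n₁)) = σ²·(k+1)/(k·n₁).
So n₁ = (1 + 1/k)·((z_{α/2} + z_β)/d)² = 1.500 × (2.802/0.80)².
n₁ = 1.500 × 12.27 = 18.4.
Round up: n₁ = 19, giving n₂ = 2 × 19 = 38.

n₁ = 19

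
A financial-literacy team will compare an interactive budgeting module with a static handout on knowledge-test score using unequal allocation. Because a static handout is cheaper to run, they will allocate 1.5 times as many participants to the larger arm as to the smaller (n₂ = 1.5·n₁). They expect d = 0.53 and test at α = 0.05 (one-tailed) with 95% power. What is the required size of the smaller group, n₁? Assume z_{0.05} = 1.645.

n₁ = 65

With allocation ratio k = n₂/n₁ = 1.5, Var(x̄₁−x̄₂) = σ²(1/n₁ + 1/(k·n₁)) = σ²·(k+1)/(k·n₁).
So n₁ = (1 + 1/k)·((z_{α} + z_β)/d)² = 1.667 × (3.290/0.53)².
n₁ = 1.667 × 38.53 = 64.2.
Round up: n₁ = 65, giving n₂ = ⌈1.5 × 65⌉ = ⌈97.5⌉ = 98.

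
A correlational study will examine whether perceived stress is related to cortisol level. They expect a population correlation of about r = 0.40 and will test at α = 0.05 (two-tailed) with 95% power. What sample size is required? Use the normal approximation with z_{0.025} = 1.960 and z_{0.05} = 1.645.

Fisher's z: C = ½·ln((1+r)/(1−r)) = ½·ln(2.3333) = 0.4236.
n = ((z_{α/2} + z_β)/C)² + 3.
(1.960 + 1.645) / 0.4236 = 3.605 / 0.4236 = 8.510.
n = 8.510² + 3 = 72.43 + 3 = 75.4.
Round up.

n = 76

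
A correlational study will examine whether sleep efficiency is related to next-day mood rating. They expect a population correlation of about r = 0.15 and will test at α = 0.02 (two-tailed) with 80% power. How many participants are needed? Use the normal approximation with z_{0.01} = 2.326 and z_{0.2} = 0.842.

Fisher's z: C = ½·ln((1+r)/(1−r)) = ½·ln(1.3529) = 0.1511.
n = ((z_{α/2} + z_β)/C)² + 3.
(2.326 + 0.842) / 0.1511 = 3.168 / 0.1511 = 20.966.
n = 20.966² + 3 = 439.58 + 3 = 442.6.
Round up.

n = 443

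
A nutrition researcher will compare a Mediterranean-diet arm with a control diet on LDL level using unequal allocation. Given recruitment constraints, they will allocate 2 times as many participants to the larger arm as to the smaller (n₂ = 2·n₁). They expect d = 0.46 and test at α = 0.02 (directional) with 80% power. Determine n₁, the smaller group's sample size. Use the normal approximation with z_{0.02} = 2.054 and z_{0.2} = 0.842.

With allocation ratio k = n₂/n₁ = 2, Var(x̄₁−x̄₂) = σ²(1/n₁ + 1/(k·n₁)) = σ²·(k+1)/(k·n₁).
So n₁ = (1 + 1/k)·((z_{α} + z_β)/d)² = 1.500 × (2.896/0.46)².
n₁ = 1.500 × 39.64 = 59.5.
Round up: n₁ = 60, giving n₂ = 2 × 60 = 120.

n₁ = 60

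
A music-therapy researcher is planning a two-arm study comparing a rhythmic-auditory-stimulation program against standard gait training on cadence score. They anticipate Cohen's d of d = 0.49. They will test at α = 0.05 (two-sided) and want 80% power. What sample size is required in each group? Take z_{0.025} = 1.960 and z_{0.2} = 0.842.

n = 66 per group

For two independent groups with equal n: n = 2·((z_{α/2} + z_β) / d)².
z_{α/2} + z_β = 1.960 + 0.842 = 2.802.
n = 2 × (2.802 / 0.49)² = 2 × 5.718² = 2 × 32.70 = 65.4.
Round up to the next whole participant.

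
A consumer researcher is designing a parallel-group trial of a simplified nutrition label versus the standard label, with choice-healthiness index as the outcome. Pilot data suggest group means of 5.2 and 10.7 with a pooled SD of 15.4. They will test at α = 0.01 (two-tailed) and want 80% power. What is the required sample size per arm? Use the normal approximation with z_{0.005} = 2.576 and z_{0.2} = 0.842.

n = 184 per group

Cohen's d = |M₁ − M₂| / SD_pooled = |5.2 − 10.7| / 15.4 = 5.5 / 15.4 = 0.357.
For two independent groups with equal n: n = 2·((z_{α/2} + z_β) / d)².
z_{α/2} + z_β = 2.576 + 0.842 = 3.418.
n = 2 × (3.418 / 0.357)² = 2 × 9.574² = 2 × 91.67 = 183.3.
Round up to the next whole participant.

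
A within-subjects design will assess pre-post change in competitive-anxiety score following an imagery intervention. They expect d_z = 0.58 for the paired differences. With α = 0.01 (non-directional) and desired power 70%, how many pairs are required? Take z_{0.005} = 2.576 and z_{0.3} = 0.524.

n = 29 pairs

For a paired (one-sample on differences) test: n = ((z_{α/2} + z_β) / d)².
z_{α/2} + z_β = 2.576 + 0.524 = 3.100.
n = (3.100 / 0.58)² = 5.345² = 28.57.
Round up.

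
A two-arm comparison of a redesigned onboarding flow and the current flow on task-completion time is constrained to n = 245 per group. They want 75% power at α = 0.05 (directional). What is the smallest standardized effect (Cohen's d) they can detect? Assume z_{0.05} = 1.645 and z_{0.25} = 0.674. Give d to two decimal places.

d_min ≈ 0.21

For two independent groups of n = 245 each: d_min = (z_{α} + z_β)·√(2/n).
z-sum = 1.645 + 0.674 = 2.319.
d_min = 2.319 × √(2/245) = 2.319 × 0.0904 = 0.210.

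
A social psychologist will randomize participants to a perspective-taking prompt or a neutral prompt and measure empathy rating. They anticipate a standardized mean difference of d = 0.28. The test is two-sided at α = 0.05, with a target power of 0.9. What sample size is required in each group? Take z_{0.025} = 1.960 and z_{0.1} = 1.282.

n = 269 per group

For two independent groups with equal n: n = 2·((z_{α/2} + z_β) / d)².
z_{α/2} + z_β = 1.960 + 1.282 = 3.242.
n = 2 × (3.242 / 0.28)² = 2 × 11.579² = 2 × 134.06 = 268.1.
Round up to the next whole participant.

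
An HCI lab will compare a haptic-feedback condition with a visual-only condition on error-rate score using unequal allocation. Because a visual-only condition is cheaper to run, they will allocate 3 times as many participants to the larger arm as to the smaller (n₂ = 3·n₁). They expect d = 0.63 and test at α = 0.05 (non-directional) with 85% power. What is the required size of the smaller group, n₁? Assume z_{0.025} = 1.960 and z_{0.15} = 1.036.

n₁ = 31

With allocation ratio k = n₂/n₁ = 3, Var(x̄₁−x̄₂) = σ²(1/n₁ + 1/(k·n₁)) = σ²·(k+1)/(k·n₁).
So n₁ = (1 + 1/k)·((z_{α/2} + z_β)/d)² = 1.333 × (2.996/0.63)².
n₁ = 1.333 × 22.62 = 30.2.
Round up: n₁ = 31, giving n₂ = 3 × 31 = 93.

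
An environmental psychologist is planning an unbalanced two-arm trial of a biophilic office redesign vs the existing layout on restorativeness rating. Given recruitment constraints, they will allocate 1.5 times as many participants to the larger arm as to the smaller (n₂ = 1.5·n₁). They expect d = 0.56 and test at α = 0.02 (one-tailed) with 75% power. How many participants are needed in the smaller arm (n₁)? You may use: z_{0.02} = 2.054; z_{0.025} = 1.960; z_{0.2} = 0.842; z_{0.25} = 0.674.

n₁ = 40

With allocation ratio k = n₂/n₁ = 1.5, Var(x̄₁−x̄₂) = σ²(1/n₁ + 1/(k·n₁)) = σ²·(k+1)/(k·n₁).
So n₁ = (1 + 1/k)·((z_{α} + z_β)/d)² = 1.667 × (2.728/0.56)².
n₁ = 1.667 × 23.73 = 39.6.
Round up: n₁ = 40, giving n₂ = 1.5 × 40 = 60.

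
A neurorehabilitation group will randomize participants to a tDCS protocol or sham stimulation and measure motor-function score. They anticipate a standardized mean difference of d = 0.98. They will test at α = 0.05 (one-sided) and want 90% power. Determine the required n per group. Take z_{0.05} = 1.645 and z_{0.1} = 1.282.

n = 18 per group

For two independent groups with equal n: n = 2·((z_{α} + z_β) / d)².
z_{α} + z_β = 1.645 + 1.282 = 2.927.
n = 2 × (2.927 / 0.98)² = 2 × 2.987² = 2 × 8.92 = 17.8.
Round up to the next whole participant.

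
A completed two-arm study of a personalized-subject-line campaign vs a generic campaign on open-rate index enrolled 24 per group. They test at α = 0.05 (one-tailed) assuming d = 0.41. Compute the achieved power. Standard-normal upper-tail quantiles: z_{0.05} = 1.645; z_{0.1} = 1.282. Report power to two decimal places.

For two equal groups, power = Φ(d·√(n/2) − z_{α}).
d·√(n/2) = 0.41 × √(24/2) = 0.41 × 3.464 = 1.420.
z_β = 1.420 − 1.645 = -0.225.
Power = Φ(-0.225) = 0.411.

power ≈ 0.41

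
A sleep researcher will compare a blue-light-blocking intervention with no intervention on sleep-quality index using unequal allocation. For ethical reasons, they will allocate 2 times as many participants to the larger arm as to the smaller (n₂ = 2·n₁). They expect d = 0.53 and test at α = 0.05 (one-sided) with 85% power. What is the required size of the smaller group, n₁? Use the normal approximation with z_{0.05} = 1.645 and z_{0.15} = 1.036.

n₁ = 39

With allocation ratio k = n₂/n₁ = 2, Var(x̄₁−x̄₂) = σ²(1/n₁ + 1/(k·n₁)) = σ²·(k+1)/(k·n₁).
So n₁ = (1 + 1/k)·((z_{α} + z_β)/d)² = 1.500 × (2.681/0.53)².
n₁ = 1.500 × 25.59 = 38.4.
Round up: n₁ = 39, giving n₂ = 2 × 39 = 78.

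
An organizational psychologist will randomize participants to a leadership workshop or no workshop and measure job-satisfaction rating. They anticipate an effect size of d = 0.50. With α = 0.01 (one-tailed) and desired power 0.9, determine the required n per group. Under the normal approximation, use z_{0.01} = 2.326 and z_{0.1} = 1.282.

n = 105 per group

For two independent groups with equal n: n = 2·((z_{α} + z_β) / d)².
z_{α} + z_β = 2.326 + 1.282 = 3.608.
n = 2 × (3.608 / 0.50)² = 2 × 7.216² = 2 × 52.07 = 104.1.
Round up to the next whole participant.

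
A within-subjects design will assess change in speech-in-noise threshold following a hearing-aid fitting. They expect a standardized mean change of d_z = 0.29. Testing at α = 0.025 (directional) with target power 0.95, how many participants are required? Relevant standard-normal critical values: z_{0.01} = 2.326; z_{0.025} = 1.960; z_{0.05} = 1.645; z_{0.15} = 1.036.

n = 155 pairs

For a paired (one-sample on differences) test: n = ((z_{α} + z_β) / d)².
z_{α} + z_β = 1.960 + 1.645 = 3.605.
n = (3.605 / 0.29)² = 12.431² = 154.53.
Round up.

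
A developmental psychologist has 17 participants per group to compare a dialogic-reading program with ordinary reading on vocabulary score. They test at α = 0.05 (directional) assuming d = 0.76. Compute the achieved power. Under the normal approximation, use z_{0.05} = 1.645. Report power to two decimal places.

power ≈ 0.72

For two equal groups, power = Φ(d·√(n/2) − z_{α}).
d·√(n/2) = 0.76 × √(17/2) = 0.76 × 2.915 = 2.216.
z_β = 2.216 − 1.645 = 0.571.
Power = Φ(0.571) = 0.716.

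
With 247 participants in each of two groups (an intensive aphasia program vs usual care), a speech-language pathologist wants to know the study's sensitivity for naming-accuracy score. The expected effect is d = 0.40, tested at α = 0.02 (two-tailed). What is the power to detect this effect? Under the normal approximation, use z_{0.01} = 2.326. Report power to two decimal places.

power ≈ 0.98

For two equal groups, power = Φ(d·√(n/2) − z_{α/2}).
d·√(n/2) = 0.40 × √(247/2) = 0.40 × 11.113 = 4.445.
z_β = 4.445 − 2.326 = 2.119.
Power = Φ(2.119) = 0.983.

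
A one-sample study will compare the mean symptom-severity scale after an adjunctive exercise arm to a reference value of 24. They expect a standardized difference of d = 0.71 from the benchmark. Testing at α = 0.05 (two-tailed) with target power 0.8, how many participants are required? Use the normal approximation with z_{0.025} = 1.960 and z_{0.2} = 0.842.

For a one-sample test: n = ((z_{α/2} + z_β) / d)².
z_{α/2} + z_β = 1.960 + 0.842 = 2.802.
n = (2.802 / 0.71)² = 3.946² = 15.57.
Round up.

n = 16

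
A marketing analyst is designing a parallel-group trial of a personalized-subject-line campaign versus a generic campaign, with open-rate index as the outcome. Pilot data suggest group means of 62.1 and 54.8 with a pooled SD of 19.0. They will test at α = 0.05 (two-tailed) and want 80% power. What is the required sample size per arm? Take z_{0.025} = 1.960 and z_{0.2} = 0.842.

n = 107 per group

Cohen's d = |M₁ − M₂| / SD_pooled = |62.1 − 54.8| / 19.0 = 7.3 / 19.0 = 0.384.
For two independent groups with equal n: n = 2·((z_{α/2} + z_β) / d)².
z_{α/2} + z_β = 1.960 + 0.842 = 2.802.
n = 2 × (2.802 / 0.384)² = 2 × 7.297² = 2 × 53.24 = 106.5.
Round up to the next whole participant.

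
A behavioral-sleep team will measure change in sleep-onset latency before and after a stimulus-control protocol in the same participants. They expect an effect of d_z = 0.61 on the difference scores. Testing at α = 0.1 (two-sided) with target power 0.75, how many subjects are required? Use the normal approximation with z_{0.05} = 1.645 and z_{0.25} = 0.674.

n = 15 pairs

For a paired (one-sample on differences) test: n = ((z_{α/2} + z_β) / d)².
z_{α/2} + z_β = 1.645 + 0.674 = 2.319.
n = (2.319 / 0.61)² = 3.802² = 14.45.
Round up.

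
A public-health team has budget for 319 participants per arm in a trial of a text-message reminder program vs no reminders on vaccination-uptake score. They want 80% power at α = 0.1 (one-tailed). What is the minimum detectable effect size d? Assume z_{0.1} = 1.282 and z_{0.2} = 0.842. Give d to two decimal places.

d_min ≈ 0.17

For two independent groups of n = 319 each: d_min = (z_{α} + z_β)·√(2/n).
z-sum = 1.282 + 0.842 = 2.124.
d_min = 2.124 × √(2/319) = 2.124 × 0.0792 = 0.168.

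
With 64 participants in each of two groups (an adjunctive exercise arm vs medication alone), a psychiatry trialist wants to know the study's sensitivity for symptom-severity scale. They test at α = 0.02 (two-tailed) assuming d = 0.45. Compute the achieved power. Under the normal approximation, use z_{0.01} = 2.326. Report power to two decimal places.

power ≈ 0.59

For two equal groups, power = Φ(d·√(n/2) − z_{α/2}).
d·√(n/2) = 0.45 × √(64/2) = 0.45 × 5.657 = 2.546.
z_β = 2.546 − 2.326 = 0.220.
Power = Φ(0.220) = 0.587.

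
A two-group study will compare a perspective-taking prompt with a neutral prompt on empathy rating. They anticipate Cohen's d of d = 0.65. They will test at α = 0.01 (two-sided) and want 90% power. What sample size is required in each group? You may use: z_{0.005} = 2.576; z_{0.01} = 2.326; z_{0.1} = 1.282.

For two independent groups with equal n: n = 2·((z_{α/2} + z_β) / d)².
z_{α/2} + z_β = 2.576 + 1.282 = 3.858.
n = 2 × (3.858 / 0.65)² = 2 × 5.935² = 2 × 35.23 = 70.5.
Round up to the next whole participant.

n = 71 per group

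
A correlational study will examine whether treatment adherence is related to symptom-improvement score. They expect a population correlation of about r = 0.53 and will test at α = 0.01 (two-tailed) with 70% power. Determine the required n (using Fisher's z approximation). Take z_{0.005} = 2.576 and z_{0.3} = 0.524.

n = 31

Fisher's z: C = ½·ln((1+r)/(1−r)) = ½·ln(3.2553) = 0.5901.
n = ((z_{α/2} + z_β)/C)² + 3.
(2.576 + 0.524) / 0.5901 = 3.100 / 0.5901 = 5.253.
n = 5.253² + 3 = 27.60 + 3 = 30.6.
Round up.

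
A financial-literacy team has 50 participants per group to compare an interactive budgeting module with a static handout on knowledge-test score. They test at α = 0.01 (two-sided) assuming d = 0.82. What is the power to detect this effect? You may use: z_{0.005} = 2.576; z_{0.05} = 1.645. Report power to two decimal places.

For two equal groups, power = Φ(d·√(n/2) − z_{α/2}).
d·√(n/2) = 0.82 × √(50/2) = 0.82 × 5.000 = 4.100.
z_β = 4.100 − 2.576 = 1.524.
Power = Φ(1.524) = 0.936.

power ≈ 0.94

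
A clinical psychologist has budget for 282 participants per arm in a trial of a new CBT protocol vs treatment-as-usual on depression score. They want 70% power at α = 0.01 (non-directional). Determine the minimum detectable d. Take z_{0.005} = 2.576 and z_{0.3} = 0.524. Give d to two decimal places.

d_min ≈ 0.26

For two independent groups of n = 282 each: d_min = (z_{α/2} + z_β)·√(2/n).
z-sum = 2.576 + 0.524 = 3.100.
d_min = 3.100 × √(2/282) = 3.100 × 0.0842 = 0.261.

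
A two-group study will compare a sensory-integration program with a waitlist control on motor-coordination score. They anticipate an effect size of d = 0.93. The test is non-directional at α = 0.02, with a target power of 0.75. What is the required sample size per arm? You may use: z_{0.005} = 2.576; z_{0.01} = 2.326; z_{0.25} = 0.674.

For two independent groups with equal n: n = 2·((z_{α/2} + z_β) / d)².
z_{α/2} + z_β = 2.326 + 0.674 = 3.000.
n = 2 × (3.000 / 0.93)² = 2 × 3.226² = 2 × 10.41 = 20.8.
Round up to the next whole participant.

n = 21 per group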